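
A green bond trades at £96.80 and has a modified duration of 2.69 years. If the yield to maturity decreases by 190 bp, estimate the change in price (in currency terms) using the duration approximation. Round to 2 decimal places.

+£4.95

Duration approximation: ΔP/P ≈ -D_mod · Δy = -2.69 × (-0.019) = +0.051110.
ΔP ≈ 96.80 × (+0.051110) = +4.947448.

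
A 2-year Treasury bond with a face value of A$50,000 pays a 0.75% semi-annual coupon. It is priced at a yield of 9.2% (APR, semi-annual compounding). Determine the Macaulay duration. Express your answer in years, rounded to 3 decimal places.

Periodic yield y = 0.046. Discount each cash flow and weight by its period:
  t   CF        PV=CF/(1+0.046)^t    t·PV
  1       187.50       179.2543       179.2543
  2       187.50       171.3712       342.7425
  3       187.50       163.8348       491.5045
  4    50,187.50    41,924.5900   167,698.3601
  Σ                 42,439.0504   168,711.8614
Price P = Σ PV = 42,439.0504.
Macaulay duration = Σ(t·PV) / P = 168,711.8614 / 42,439.0504 = 3.97539 half-year periods.
In years: 3.97539 / 2 = 1.98770 years.

1.988 years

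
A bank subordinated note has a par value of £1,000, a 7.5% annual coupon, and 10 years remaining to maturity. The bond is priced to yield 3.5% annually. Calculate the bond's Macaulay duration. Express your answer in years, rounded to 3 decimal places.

7.761 years

Periodic yield y = 0.035. Discount each cash flow and weight by its year:
  t   CF        PV=CF/(1+0.035)^t    t·PV
  1        75.00        72.4638        72.4638
  2        75.00        70.0133       140.0266
  3        75.00        67.6457       202.9371
  4        75.00        65.3582       261.4327
  5        75.00        63.1480       315.7399
  6        75.00        61.0125       366.0753
  7        75.00        58.9493       412.6453
  8        75.00        56.9559       455.6469
  9        75.00        55.0298       495.2684
  10    1,075.00       762.0877     7,620.8772
  Σ                  1,332.6642    10,343.1132
Price P = Σ PV = 1,332.6642.
Macaulay duration = Σ(t·PV) / P = 10,343.1132 / 1,332.6642 = 7.76123 years.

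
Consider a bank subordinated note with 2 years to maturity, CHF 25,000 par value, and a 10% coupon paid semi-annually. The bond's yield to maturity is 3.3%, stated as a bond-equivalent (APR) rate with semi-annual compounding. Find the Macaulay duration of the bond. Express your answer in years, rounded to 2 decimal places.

Periodic yield y = 0.0165. Discount each cash flow and weight by its period:
  t   CF        PV=CF/(1+0.0165)^t    t·PV
  1     1,250.00     1,229.7098     1,229.7098
  2     1,250.00     1,209.7489     2,419.4979
  3     1,250.00     1,190.1121     3,570.3362
  4    26,250.00    24,586.6736    98,346.6944
  Σ                 28,216.2444   105,566.2383
Price P = Σ PV = 28,216.2444.
Macaulay duration = Σ(t·PV) / P = 105,566.2383 / 28,216.2444 = 3.74133 half-year periods.
In years: 3.74133 / 2 = 1.87066 years.

1.87 years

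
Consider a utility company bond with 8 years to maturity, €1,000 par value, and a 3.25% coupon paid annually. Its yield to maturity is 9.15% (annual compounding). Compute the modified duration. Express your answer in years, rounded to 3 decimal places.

6.369 years

Periodic yield y = 0.0915. First find Macaulay duration:
  t   CF        PV=CF/(1+0.0915)^t    t·PV
  1        32.50        29.7755        29.7755
  2        32.50        27.2795        54.5589
  3        32.50        24.9926        74.9779
  4        32.50        22.8975        91.5901
  5        32.50        20.9780       104.8901
  6        32.50        19.2194       115.3167
  7        32.50        17.6083       123.2580
  8     1,032.50       512.5074     4,100.0592
  Σ                    675.2583     4,694.4265
P = 675.2583; Macaulay duration = 4,694.4265 / 675.2583 = 6.95205 years.
Modified duration = D_Mac / (1 + y) = 6.95205 / 1.0915 = 6.36926 years.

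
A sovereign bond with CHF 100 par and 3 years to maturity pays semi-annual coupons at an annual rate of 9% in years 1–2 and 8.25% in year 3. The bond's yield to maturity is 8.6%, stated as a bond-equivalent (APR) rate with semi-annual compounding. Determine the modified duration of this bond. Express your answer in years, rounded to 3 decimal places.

Periodic yield y = 0.043. First find Macaulay duration:
  t   CF        PV=CF/(1+0.043)^t    t·PV
  1        4.500         4.3145         4.3145
  2        4.500         4.1366         8.2732
  3        4.500         3.9661        11.8982
  4        4.500         3.8026        15.2102
  5        4.125         3.3420        16.7098
  6      104.125        80.8815       485.2890
  Σ                    100.4432       541.6949
P = 100.4432; Macaulay duration = 541.6949 / 100.4432 = 5.39305 half-year periods = 2.69652 years.
Modified duration = D_Mac / (1 + y) = 2.69652 / 1.043 = 2.58535 years.

2.585 years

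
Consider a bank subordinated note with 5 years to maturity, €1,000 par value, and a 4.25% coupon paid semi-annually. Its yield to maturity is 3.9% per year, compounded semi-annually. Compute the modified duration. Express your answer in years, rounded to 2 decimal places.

Periodic yield y = 0.0195. First find Macaulay duration:
  t   CF        PV=CF/(1+0.0195)^t    t·PV
  1        21.25        20.8436        20.8436
  2        21.25        20.4449        40.8898
  3        21.25        20.0538        60.1615
  4        21.25        19.6703        78.6810
  5        21.25        19.2940        96.4701
  6        21.25        18.9250       113.5499
  7        21.25        18.5630       129.9410
  8        21.25        18.2080       145.6636
  9        21.25        17.8597       160.7372
  10    1,021.25       841.8986     8,418.9856
  Σ                  1,015.7607     9,265.9233
P = 1,015.7607; Macaulay duration = 9,265.9233 / 1,015.7607 = 9.12215 half-year periods = 4.56108 years.
Modified duration = D_Mac / (1 + y) = 4.56108 / 1.0195 = 4.47384 years.

4.47 years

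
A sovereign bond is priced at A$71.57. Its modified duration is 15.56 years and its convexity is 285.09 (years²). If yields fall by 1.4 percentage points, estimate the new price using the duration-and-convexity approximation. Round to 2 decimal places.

Duration effect: -D_mod·Δy = -15.56 × (-0.014) = +0.217840
Convexity effect: ½·C·(Δy)² = 0.5 × 285.09 × (-0.014)² = +0.02793882
ΔP/P ≈ +0.217840 + 0.02793882 = +0.24577882
New price ≈ 71.57 × (1 + 0.24577882) = 89.1603901474.

A$89.16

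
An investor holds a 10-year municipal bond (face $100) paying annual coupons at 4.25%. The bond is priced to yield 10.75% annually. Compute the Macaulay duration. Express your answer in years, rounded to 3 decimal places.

Periodic yield y = 0.1075. Discount each cash flow and weight by its year:
  t   CF        PV=CF/(1+0.1075)^t    t·PV
  1         4.25         3.8375         3.8375
  2         4.25         3.4650         6.9300
  3         4.25         3.1287         9.3860
  4         4.25         2.8250        11.2999
  5         4.25         2.5508        12.7538
  6         4.25         2.3032        13.8190
  7         4.25         2.0796        14.5573
  8         4.25         1.8778        15.0220
  9         4.25         1.6955        15.2594
  10      104.25        37.5525       375.5249
  Σ                     61.3154       478.3898
Price P = Σ PV = 61.3154.
Macaulay duration = Σ(t·PV) / P = 478.3898 / 61.3154 = 7.80212 years.

7.802 years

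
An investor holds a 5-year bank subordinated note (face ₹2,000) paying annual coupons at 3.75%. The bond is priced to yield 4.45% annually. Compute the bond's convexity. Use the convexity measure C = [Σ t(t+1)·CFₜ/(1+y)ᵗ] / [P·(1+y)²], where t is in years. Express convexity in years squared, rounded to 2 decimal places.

24.91

With y = 0.0445:
  t   CF        PV=CF/(1+0.0445)^t    t·PV        t(t+1)·PV
  1        75.00        71.8047        71.8047         143.6094
  2        75.00        68.7455       137.4910         412.4731
  3        75.00        65.8167       197.4500         789.8001
  4        75.00        63.0126       252.0505       1,260.2523
  5     2,075.00     1,669.0751     8,345.3755      50,072.2531
  Σ                  1,938.4546     9,004.1717      52,678.3880
P = 1,938.4546.
Convexity = Σ t(t+1)·PV / [P·(1+y)²] = 52,678.3880 / (1,938.4546 × 1.090980) = 24.90921.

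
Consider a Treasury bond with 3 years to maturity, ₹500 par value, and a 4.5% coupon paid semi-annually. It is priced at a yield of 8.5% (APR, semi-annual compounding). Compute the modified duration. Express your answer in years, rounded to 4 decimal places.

Periodic yield y = 0.0425. First find Macaulay duration:
  t   CF        PV=CF/(1+0.0425)^t    t·PV
  1        11.25        10.7914        10.7914
  2        11.25        10.3514        20.7029
  3        11.25         9.9294        29.7883
  4        11.25         9.5246        38.0985
  5        11.25         9.1363        45.6817
  6       511.25       398.2694     2,389.6164
  Σ                    448.0026     2,534.6791
P = 448.0026; Macaulay duration = 2,534.6791 / 448.0026 = 5.65773 half-year periods = 2.82887 years.
Modified duration = D_Mac / (1 + y) = 2.82887 / 1.0425 = 2.71354 years.

2.7135 years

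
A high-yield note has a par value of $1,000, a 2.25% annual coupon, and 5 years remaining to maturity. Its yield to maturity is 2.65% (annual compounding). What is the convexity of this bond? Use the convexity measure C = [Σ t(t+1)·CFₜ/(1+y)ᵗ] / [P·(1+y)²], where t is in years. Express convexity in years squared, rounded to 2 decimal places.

With y = 0.0265:
  t   CF        PV=CF/(1+0.0265)^t    t·PV        t(t+1)·PV
  1        22.50        21.9191        21.9191          43.8383
  2        22.50        21.3533        42.7066         128.1197
  3        22.50        20.8020        62.4061         249.6243
  4        22.50        20.2650        81.0600         405.3001
  5     1,022.50       897.1572     4,485.7860      26,914.7161
  Σ                    981.4967     4,693.8778      27,741.5985
P = 981.4967.
Convexity = Σ t(t+1)·PV / [P·(1+y)²] = 27,741.5985 / (981.4967 × 1.053702) = 26.82407.

26.82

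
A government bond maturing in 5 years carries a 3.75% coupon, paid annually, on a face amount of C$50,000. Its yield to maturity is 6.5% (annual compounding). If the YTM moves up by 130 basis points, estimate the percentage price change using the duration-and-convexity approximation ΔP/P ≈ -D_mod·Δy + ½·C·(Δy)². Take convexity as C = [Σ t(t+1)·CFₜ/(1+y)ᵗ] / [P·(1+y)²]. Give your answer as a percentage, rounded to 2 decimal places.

With y = 0.065:
  t   CF        PV=CF/(1+0.065)^t    t·PV        t(t+1)·PV
  1     1,875.00     1,760.5634     1,760.5634       3,521.1268
  2     1,875.00     1,653.1112     3,306.2223       9,918.6669
  3     1,875.00     1,552.2170     4,656.6511      18,626.6046
  4     1,875.00     1,457.4808     5,829.9232      29,149.6159
  5    51,875.00    37,862.5684   189,312.8420   1,135,877.0518
  Σ                 44,285.9408   204,866.2020   1,197,093.0660
P = 44,285.9408; D_Mac = 4.62599 yrs; D_mod = 4.34365 yrs; C = 23.83213.
Duration effect: -4.34365 × (+0.013) = -0.056467
Convexity effect: 0.5 × 23.83213 × (0.013)² = +0.0020138
ΔP/P ≈ -0.056467 + 0.0020138 = -0.054454 = -5.4454%.

-5.45%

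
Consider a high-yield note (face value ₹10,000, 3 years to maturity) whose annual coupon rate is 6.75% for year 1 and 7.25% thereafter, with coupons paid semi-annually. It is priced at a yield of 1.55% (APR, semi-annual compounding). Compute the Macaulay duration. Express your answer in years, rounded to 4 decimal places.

2.7797 years

Periodic yield y = 0.00775. Discount each cash flow and weight by its period:
  t   CF        PV=CF/(1+0.00775)^t    t·PV
  1       337.50       334.9045       334.9045
  2       337.50       332.3289       664.6579
  3       362.50       354.2008     1,062.6025
  4       362.50       351.4769     1,405.9076
  5       362.50       348.7739     1,743.8695
  6    10,362.50     9,893.4486    59,360.6917
  Σ                 11,615.1337    64,572.6337
Price P = Σ PV = 11,615.1337.
Macaulay duration = Σ(t·PV) / P = 64,572.6337 / 11,615.1337 = 5.55935 half-year periods.
In years: 5.55935 / 2 = 2.77968 years.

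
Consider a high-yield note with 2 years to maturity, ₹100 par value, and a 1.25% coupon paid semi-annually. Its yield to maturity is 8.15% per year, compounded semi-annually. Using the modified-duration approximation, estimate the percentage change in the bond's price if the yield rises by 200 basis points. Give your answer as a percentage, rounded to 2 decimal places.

-3.80%

Periodic yield y = 0.04075. Modified duration first:
  t   CF        PV=CF/(1+0.04075)^t    t·PV
  1        0.625         0.6005         0.6005
  2        0.625         0.5770         1.1540
  3        0.625         0.5544         1.6633
  4      100.625        85.7670       343.0680
  Σ                     87.4990       346.4858
P = 87.4990; D_Mac = 3.95988 half-year periods = 1.97994 yrs; D_mod = 1.97994/(1+0.04075) = 1.90242 yrs.
ΔP/P ≈ -D_mod · Δy = -1.90242 × (+0.02) = -0.038048 = -3.8048%.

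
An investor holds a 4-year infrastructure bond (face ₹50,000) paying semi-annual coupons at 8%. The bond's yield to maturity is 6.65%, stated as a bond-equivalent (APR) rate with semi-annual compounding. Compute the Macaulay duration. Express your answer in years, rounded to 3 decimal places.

3.514 years

Periodic yield y = 0.03325. Discount each cash flow and weight by its period:
  t   CF        PV=CF/(1+0.03325)^t    t·PV
  1     2,000.00     1,935.6400     1,935.6400
  2     2,000.00     1,873.3510     3,746.7021
  3     2,000.00     1,813.0666     5,439.1998
  4     2,000.00     1,754.7221     7,018.8883
  5     2,000.00     1,698.2551     8,491.2755
  6     2,000.00     1,643.6052     9,861.6313
  7     2,000.00     1,590.7140    11,134.9979
  8    52,000.00    40,027.6443   320,221.1545
  Σ                 52,336.9983   367,849.4893
Price P = Σ PV = 52,336.9983.
Macaulay duration = Σ(t·PV) / P = 367,849.4893 / 52,336.9983 = 7.02848 half-year periods.
In years: 7.02848 / 2 = 3.51424 years.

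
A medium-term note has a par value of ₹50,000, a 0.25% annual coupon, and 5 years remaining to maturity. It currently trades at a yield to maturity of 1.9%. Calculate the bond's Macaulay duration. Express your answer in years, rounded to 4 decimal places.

Periodic yield y = 0.019. Discount each cash flow and weight by its year:
  t   CF        PV=CF/(1+0.019)^t    t·PV
  1       125.00       122.6693       122.6693
  2       125.00       120.3820       240.7641
  3       125.00       118.1374       354.4122
  4       125.00       115.9347       463.7386
  5    50,125.00    45,622.9607   228,114.8036
  Σ                 46,100.0841   229,296.3878
Price P = Σ PV = 46,100.0841.
Macaulay duration = Σ(t·PV) / P = 229,296.3878 / 46,100.0841 = 4.97388 years.

4.9739 years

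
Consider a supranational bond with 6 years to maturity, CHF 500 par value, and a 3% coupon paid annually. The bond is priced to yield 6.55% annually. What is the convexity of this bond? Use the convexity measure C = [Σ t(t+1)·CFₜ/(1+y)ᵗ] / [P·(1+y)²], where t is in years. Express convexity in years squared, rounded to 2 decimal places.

With y = 0.0655:
  t   CF        PV=CF/(1+0.0655)^t    t·PV        t(t+1)·PV
  1        15.00        14.0779        14.0779          28.1558
  2        15.00        13.2125        26.4250          79.2749
  3        15.00        12.4003        37.2008         148.8032
  4        15.00        11.6380        46.5519         232.7595
  5        15.00        10.9225        54.6127         327.6765
  6       515.00       351.9545     2,111.7269      14,782.0884
  Σ                    414.2057     2,290.5952      15,598.7582
P = 414.2057.
Convexity = Σ t(t+1)·PV / [P·(1+y)²] = 15,598.7582 / (414.2057 × 1.135290) = 33.17165.

33.17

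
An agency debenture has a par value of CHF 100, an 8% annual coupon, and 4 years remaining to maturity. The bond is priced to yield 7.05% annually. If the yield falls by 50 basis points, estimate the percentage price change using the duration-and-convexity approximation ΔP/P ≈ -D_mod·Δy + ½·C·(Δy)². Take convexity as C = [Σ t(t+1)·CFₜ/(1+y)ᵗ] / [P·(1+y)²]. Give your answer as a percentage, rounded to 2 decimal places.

With y = 0.0705:
  t   CF        PV=CF/(1+0.0705)^t    t·PV        t(t+1)·PV
  1         8.00         7.4731         7.4731          14.9463
  2         8.00         6.9810        13.9620          41.8859
  3         8.00         6.5212        19.5637          78.2548
  4       108.00        82.2389       328.9554       1,644.7772
  Σ                    103.2142       369.9543       1,779.8642
P = 103.2142; D_Mac = 3.58433 yrs; D_mod = 3.34828 yrs; C = 15.04783.
Duration effect: -3.34828 × (-0.005) = +0.016741
Convexity effect: 0.5 × 15.04783 × (-0.005)² = +0.0001881
ΔP/P ≈ +0.016741 + 0.0001881 = +0.016929 = +1.6929%.

+1.69%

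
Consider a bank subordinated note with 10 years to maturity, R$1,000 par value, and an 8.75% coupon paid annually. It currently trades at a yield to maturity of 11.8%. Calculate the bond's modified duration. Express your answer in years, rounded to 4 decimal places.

Periodic yield y = 0.118. First find Macaulay duration:
  t   CF        PV=CF/(1+0.118)^t    t·PV
  1        87.50        78.2648        78.2648
  2        87.50        70.0043       140.0085
  3        87.50        62.6156       187.8468
  4        87.50        56.0068       224.0272
  5        87.50        50.0955       250.4777
  6        87.50        44.8082       268.8490
  7        87.50        40.0789       280.5521
  8        87.50        35.8487       286.7897
  9        87.50        32.0650       288.5854
  10    1,087.50       356.4604     3,564.6035
  Σ                    826.2481     5,570.0048
P = 826.2481; Macaulay duration = 5,570.0048 / 826.2481 = 6.74132 years.
Modified duration = D_Mac / (1 + y) = 6.74132 / 1.118 = 6.02981 years.

6.0298 years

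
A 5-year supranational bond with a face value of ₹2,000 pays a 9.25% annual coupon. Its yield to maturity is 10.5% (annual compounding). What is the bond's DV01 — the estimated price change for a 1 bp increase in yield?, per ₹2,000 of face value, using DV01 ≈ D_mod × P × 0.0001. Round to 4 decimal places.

Periodic yield y = 0.105.
  t   CF        PV=CF/(1+0.105)^t    t·PV
  1       185.00       167.4208       167.4208
  2       185.00       151.5120       303.0241
  3       185.00       137.1150       411.3449
  4       185.00       124.0860       496.3438
  5     2,185.00     1,326.2948     6,631.4738
  Σ                  1,906.4285     8,009.6074
P = 1,906.4285; D_Mac = 4.20137 yrs; D_mod = 3.80214 yrs.
DV01 ≈ 3.80214 × 1,906.4285 × 0.0001 = 0.724851.

₹0.7249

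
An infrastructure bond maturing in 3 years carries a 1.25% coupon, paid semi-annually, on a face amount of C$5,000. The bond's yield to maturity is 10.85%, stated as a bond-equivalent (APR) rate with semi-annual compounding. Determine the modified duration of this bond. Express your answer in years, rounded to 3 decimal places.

Periodic yield y = 0.05425. First find Macaulay duration:
  t   CF        PV=CF/(1+0.05425)^t    t·PV
  1        31.25        29.6419        29.6419
  2        31.25        28.1166        56.2332
  3        31.25        26.6698        80.0093
  4        31.25        25.2974       101.1895
  5        31.25        23.9956       119.9781
  6     5,031.25     3,664.4959    21,986.9754
  Σ                  3,798.2172    22,374.0274
P = 3,798.2172; Macaulay duration = 22,374.0274 / 3,798.2172 = 5.89067 half-year periods = 2.94533 years.
Modified duration = D_Mac / (1 + y) = 2.94533 / 1.05425 = 2.79377 years.

2.794 years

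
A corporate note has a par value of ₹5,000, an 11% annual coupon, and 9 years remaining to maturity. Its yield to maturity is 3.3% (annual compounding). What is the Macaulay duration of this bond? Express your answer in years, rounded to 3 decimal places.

Periodic yield y = 0.033. Discount each cash flow and weight by its year:
  t   CF        PV=CF/(1+0.033)^t    t·PV
  1       550.00       532.4298       532.4298
  2       550.00       515.4209     1,030.8419
  3       550.00       498.9554     1,496.8662
  4       550.00       483.0159     1,932.0635
  5       550.00       467.5856     2,337.9278
  6       550.00       452.6482     2,715.8890
  7       550.00       438.1880     3,067.3157
  8       550.00       424.1897     3,393.5176
  9     5,550.00     4,143.7170    37,293.4532
  Σ                  7,956.1504    53,800.3046
Price P = Σ PV = 7,956.1504.
Macaulay duration = Σ(t·PV) / P = 53,800.3046 / 7,956.1504 = 6.76210 years.

6.762 years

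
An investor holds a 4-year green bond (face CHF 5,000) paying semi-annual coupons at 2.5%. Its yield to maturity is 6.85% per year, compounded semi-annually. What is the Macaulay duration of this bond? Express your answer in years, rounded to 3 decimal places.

3.814 years

Periodic yield y = 0.03425. Discount each cash flow and weight by its period:
  t   CF        PV=CF/(1+0.03425)^t    t·PV
  1        62.50        60.4303        60.4303
  2        62.50        58.4291       116.8581
  3        62.50        56.4941       169.4824
  4        62.50        54.6233       218.4932
  5        62.50        52.8144       264.0720
  6        62.50        51.0654       306.3925
  7        62.50        49.3743       345.6204
  8     5,062.50     3,866.8809    30,935.0475
  Σ                  4,250.1119    32,416.3963
Price P = Σ PV = 4,250.1119.
Macaulay duration = Σ(t·PV) / P = 32,416.3963 / 4,250.1119 = 7.62719 half-year periods.
In years: 7.62719 / 2 = 3.81359 years.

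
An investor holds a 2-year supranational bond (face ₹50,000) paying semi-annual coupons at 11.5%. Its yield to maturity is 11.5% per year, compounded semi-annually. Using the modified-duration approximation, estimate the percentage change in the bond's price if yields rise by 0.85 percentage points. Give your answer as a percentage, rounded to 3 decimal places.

Periodic yield y = 0.0575. Modified duration first:
  t   CF        PV=CF/(1+0.0575)^t    t·PV
  1     2,875.00     2,718.6761     2,718.6761
  2     2,875.00     2,570.8521     5,141.7043
  3     2,875.00     2,431.0658     7,293.1975
  4    52,875.00    42,279.4059   169,117.6236
  Σ                 50,000.0000   184,271.2015
P = 50,000.0000; D_Mac = 3.68542 half-year periods = 1.84271 yrs; D_mod = 1.84271/(1+0.0575) = 1.74252 yrs.
ΔP/P ≈ -D_mod · Δy = -1.74252 × (+0.0085) = -0.014811 = -1.4811%.

-1.481%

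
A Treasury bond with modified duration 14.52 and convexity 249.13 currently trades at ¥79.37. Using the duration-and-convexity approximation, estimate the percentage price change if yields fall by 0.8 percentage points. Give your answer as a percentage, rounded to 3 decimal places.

Duration effect: -D_mod·Δy = -14.52 × (-0.008) = +0.116160
Convexity effect: ½·C·(Δy)² = 0.5 × 249.13 × (-0.008)² = +0.00797216
ΔP/P ≈ +0.116160 + 0.00797216 = +0.12413216
= +12.413216%.

+12.413%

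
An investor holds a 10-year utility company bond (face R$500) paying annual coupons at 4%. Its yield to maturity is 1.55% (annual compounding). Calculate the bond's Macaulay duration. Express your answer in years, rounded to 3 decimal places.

8.611 years

Periodic yield y = 0.0155. Discount each cash flow and weight by its year:
  t   CF        PV=CF/(1+0.0155)^t    t·PV
  1        20.00        19.6947        19.6947
  2        20.00        19.3941        38.7882
  3        20.00        19.0981        57.2943
  4        20.00        18.8066        75.2264
  5        20.00        18.5195        92.5977
  6        20.00        18.2369       109.4213
  7        20.00        17.9585       125.7096
  8        20.00        17.6844       141.4753
  9        20.00        17.4145       156.7304
  10      520.00       445.8657     4,458.6570
  Σ                    612.6731     5,275.5950
Price P = Σ PV = 612.6731.
Macaulay duration = Σ(t·PV) / P = 5,275.5950 / 612.6731 = 8.61078 years.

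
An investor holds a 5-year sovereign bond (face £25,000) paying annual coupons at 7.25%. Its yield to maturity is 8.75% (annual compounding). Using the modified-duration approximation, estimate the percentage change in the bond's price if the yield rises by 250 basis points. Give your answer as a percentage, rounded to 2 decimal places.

-9.99%

Periodic yield y = 0.0875. Modified duration first:
  t   CF        PV=CF/(1+0.0875)^t    t·PV
  1     1,812.50     1,666.6667     1,666.6667
  2     1,812.50     1,532.5670     3,065.1341
  3     1,812.50     1,409.2571     4,227.7712
  4     1,812.50     1,295.8686     5,183.4742
  5    26,812.50    17,627.5105    88,137.5524
  Σ                 23,531.8698   102,280.5985
P = 23,531.8698; D_Mac = 4.34647 yrs; D_mod = 4.34647/(1+0.0875) = 3.99676 yrs.
ΔP/P ≈ -D_mod · Δy = -3.99676 × (+0.025) = -0.099919 = -9.9919%.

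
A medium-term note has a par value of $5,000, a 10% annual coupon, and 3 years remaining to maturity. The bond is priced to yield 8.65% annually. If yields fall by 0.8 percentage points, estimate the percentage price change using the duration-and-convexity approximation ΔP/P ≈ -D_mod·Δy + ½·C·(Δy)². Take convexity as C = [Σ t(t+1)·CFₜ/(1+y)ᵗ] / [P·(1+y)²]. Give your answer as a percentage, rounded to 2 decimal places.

+2.05%

With y = 0.0865:
  t   CF        PV=CF/(1+0.0865)^t    t·PV        t(t+1)·PV
  1       500.00       460.1933       460.1933         920.3866
  2       500.00       423.5557       847.1114       2,541.3343
  3     5,500.00     4,288.1848    12,864.5545      51,458.2181
  Σ                  5,171.9338    14,171.8592      54,919.9390
P = 5,171.9338; D_Mac = 2.74015 yrs; D_mod = 2.52199 yrs; C = 8.99534.
Duration effect: -2.52199 × (-0.008) = +0.020176
Convexity effect: 0.5 × 8.99534 × (-0.008)² = +0.0002879
ΔP/P ≈ +0.020176 + 0.0002879 = +0.020464 = +2.0464%.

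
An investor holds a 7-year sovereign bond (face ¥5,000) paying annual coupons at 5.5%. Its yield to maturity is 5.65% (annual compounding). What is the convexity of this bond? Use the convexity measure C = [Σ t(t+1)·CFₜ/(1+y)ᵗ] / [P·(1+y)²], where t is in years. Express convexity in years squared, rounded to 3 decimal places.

40.632

With y = 0.0565:
  t   CF        PV=CF/(1+0.0565)^t    t·PV        t(t+1)·PV
  1       275.00       260.2934       260.2934         520.5868
  2       275.00       246.3733       492.7467       1,478.2400
  3       275.00       233.1977       699.5930       2,798.3719
  4       275.00       220.7266       882.9064       4,414.5321
  5       275.00       208.9225     1,044.6124       6,267.6746
  6       275.00       197.7496     1,186.4978       8,305.4846
  7     5,275.00     3,590.3431    25,132.4018     201,059.2144
  Σ                  4,957.6063    29,699.0515     224,844.1045
P = 4,957.6063.
Convexity = Σ t(t+1)·PV / [P·(1+y)²] = 224,844.1045 / (4,957.6063 × 1.116192) = 40.63221.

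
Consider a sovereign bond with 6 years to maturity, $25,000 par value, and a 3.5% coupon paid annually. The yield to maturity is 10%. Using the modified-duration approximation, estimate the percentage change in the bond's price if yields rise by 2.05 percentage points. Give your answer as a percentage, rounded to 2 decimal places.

Periodic yield y = 0.1. Modified duration first:
  t   CF        PV=CF/(1+0.1)^t    t·PV
  1       875.00       795.4545       795.4545
  2       875.00       723.1405     1,446.2810
  3       875.00       657.4005     1,972.2014
  4       875.00       597.6368     2,390.5471
  5       875.00       543.3062     2,716.5308
  6    25,875.00    14,605.7629    87,634.5776
  Σ                 17,922.7014    96,955.5924
P = 17,922.7014; D_Mac = 5.40965 yrs; D_mod = 5.40965/(1+0.1) = 4.91787 yrs.
ΔP/P ≈ -D_mod · Δy = -4.91787 × (+0.0205) = -0.100816 = -10.0816%.

-10.08%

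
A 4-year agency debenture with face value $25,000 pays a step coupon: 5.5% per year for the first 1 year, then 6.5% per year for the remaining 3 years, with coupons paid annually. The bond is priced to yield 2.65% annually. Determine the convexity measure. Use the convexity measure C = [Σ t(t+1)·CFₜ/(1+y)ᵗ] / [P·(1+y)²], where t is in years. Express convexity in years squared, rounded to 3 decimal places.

With y = 0.0265:
  t   CF        PV=CF/(1+0.0265)^t    t·PV        t(t+1)·PV
  1     1,375.00     1,339.5032     1,339.5032       2,679.0063
  2     1,625.00     1,542.1814     3,084.3628       9,253.0883
  3     1,625.00     1,502.3686     4,507.1059      18,028.4235
  4    26,625.00    23,980.2553    95,921.0210     479,605.1051
  Σ                 28,364.3084   104,851.9928     509,565.6233
P = 28,364.3084.
Convexity = Σ t(t+1)·PV / [P·(1+y)²] = 509,565.6233 / (28,364.3084 × 1.053702) = 17.04944.

17.049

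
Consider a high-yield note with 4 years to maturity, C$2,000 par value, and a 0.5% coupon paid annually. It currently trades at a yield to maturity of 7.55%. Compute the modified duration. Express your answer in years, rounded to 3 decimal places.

3.687 years

Periodic yield y = 0.0755. First find Macaulay duration:
  t   CF        PV=CF/(1+0.0755)^t    t·PV
  1        10.00         9.2980         9.2980
  2        10.00         8.6453        17.2906
  3        10.00         8.0384        24.1152
  4     2,010.00     1,502.2922     6,009.1686
  Σ                  1,528.2738     6,059.8723
P = 1,528.2738; Macaulay duration = 6,059.8723 / 1,528.2738 = 3.96517 years.
Modified duration = D_Mac / (1 + y) = 3.96517 / 1.0755 = 3.68682 years.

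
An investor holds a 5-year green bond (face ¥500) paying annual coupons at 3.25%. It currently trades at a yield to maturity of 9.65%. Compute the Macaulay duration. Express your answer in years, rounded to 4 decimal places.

4.6406 years

Periodic yield y = 0.0965. Discount each cash flow and weight by its year:
  t   CF        PV=CF/(1+0.0965)^t    t·PV
  1        16.25        14.8199        14.8199
  2        16.25        13.5156        27.0312
  3        16.25        12.3262        36.9785
  4        16.25        11.2414        44.9654
  5       516.25       325.6993     1,628.4967
  Σ                    377.6024     1,752.2917
Price P = Σ PV = 377.6024.
Macaulay duration = Σ(t·PV) / P = 1,752.2917 / 377.6024 = 4.64057 years.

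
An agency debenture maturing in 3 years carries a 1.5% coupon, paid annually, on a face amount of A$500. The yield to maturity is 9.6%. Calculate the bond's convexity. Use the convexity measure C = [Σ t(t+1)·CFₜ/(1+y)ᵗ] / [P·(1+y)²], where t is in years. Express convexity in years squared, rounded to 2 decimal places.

With y = 0.096:
  t   CF        PV=CF/(1+0.096)^t    t·PV        t(t+1)·PV
  1         7.50         6.8431         6.8431          13.6861
  2         7.50         6.2437        12.4873          37.4620
  3       507.50       385.4822     1,156.4467       4,625.7870
  Σ                    398.5690     1,175.7772       4,676.9352
P = 398.5690.
Convexity = Σ t(t+1)·PV / [P·(1+y)²] = 4,676.9352 / (398.5690 × 1.201216) = 9.76870.

9.77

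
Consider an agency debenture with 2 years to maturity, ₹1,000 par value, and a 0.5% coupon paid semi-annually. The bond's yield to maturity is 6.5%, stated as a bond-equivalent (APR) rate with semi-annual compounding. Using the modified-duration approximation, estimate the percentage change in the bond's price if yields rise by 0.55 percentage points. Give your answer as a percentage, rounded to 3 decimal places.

-1.061%

Periodic yield y = 0.0325. Modified duration first:
  t   CF        PV=CF/(1+0.0325)^t    t·PV
  1         2.50         2.4213         2.4213
  2         2.50         2.3451         4.6902
  3         2.50         2.2713         6.8138
  4     1,002.50       882.1128     3,528.4513
  Σ                    889.1505     3,542.3766
P = 889.1505; D_Mac = 3.98400 half-year periods = 1.99200 yrs; D_mod = 1.99200/(1+0.0325) = 1.92930 yrs.
ΔP/P ≈ -D_mod · Δy = -1.92930 × (+0.0055) = -0.010611 = -1.0611%.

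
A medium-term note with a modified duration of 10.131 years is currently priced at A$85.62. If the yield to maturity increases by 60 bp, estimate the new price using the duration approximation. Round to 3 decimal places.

Duration approximation: ΔP/P ≈ -D_mod · Δy = -10.131 × (+0.006) = -0.060786.
New price ≈ 85.62 × (1 - 0.060786) = 80.41550268.

A$80.416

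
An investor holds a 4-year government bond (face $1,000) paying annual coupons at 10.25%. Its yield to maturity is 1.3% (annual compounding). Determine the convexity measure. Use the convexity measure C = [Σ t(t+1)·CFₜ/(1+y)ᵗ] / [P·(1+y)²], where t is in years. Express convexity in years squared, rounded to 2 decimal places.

16.59

With y = 0.013:
  t   CF        PV=CF/(1+0.013)^t    t·PV        t(t+1)·PV
  1       102.50       101.1846       101.1846         202.3692
  2       102.50        99.8861       199.7722         599.3165
  3       102.50        98.6042       295.8127       1,183.2507
  4     1,102.50     1,046.9859     4,187.9434      20,939.7172
  Σ                  1,346.6608     4,784.7129      22,924.6536
P = 1,346.6608.
Convexity = Σ t(t+1)·PV / [P·(1+y)²] = 22,924.6536 / (1,346.6608 × 1.026169) = 16.58921.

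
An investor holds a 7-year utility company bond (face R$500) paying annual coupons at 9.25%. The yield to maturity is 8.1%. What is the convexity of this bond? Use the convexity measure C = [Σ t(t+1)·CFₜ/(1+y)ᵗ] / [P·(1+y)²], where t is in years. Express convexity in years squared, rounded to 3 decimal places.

34.452

With y = 0.081:
  t   CF        PV=CF/(1+0.081)^t    t·PV        t(t+1)·PV
  1        46.25        42.7845        42.7845          85.5689
  2        46.25        39.5786        79.1572         237.4716
  3        46.25        36.6129       109.8388         439.3553
  4        46.25        33.8695       135.4781         677.3903
  5        46.25        31.3317       156.6583         939.9495
  6        46.25        28.9840       173.9037       1,217.3259
  7       546.25       316.6734     2,216.7138      17,733.7107
  Σ                    529.8345     2,914.5343      21,330.7722
P = 529.8345.
Convexity = Σ t(t+1)·PV / [P·(1+y)²] = 21,330.7722 / (529.8345 × 1.168561) = 34.45204.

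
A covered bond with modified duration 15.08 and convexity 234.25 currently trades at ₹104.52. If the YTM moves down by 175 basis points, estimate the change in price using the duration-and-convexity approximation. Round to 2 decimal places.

Duration effect: -D_mod·Δy = -15.08 × (-0.0175) = +0.263900
Convexity effect: ½·C·(Δy)² = 0.5 × 234.25 × (-0.0175)² = +0.03586953125
ΔP/P ≈ +0.263900 + 0.03586953125 = +0.29976953125
ΔP ≈ 104.52 × (+0.29976953125) = +31.33191140625.

+₹31.33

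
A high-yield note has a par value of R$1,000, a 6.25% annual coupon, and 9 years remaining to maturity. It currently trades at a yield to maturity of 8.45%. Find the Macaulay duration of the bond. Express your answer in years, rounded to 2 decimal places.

Periodic yield y = 0.0845. Discount each cash flow and weight by its year:
  t   CF        PV=CF/(1+0.0845)^t    t·PV
  1        62.50        57.6302        57.6302
  2        62.50        53.1399       106.2798
  3        62.50        48.9995       146.9984
  4        62.50        45.1816       180.7265
  5        62.50        41.6612       208.3062
  6        62.50        38.4152       230.4910
  7        62.50        35.4220       247.9540
  8        62.50        32.6621       261.2965
  9     1,062.50       511.9917     4,607.9254
  Σ                    865.1034     6,047.6081
Price P = Σ PV = 865.1034.
Macaulay duration = Σ(t·PV) / P = 6,047.6081 / 865.1034 = 6.99062 years.

6.99 years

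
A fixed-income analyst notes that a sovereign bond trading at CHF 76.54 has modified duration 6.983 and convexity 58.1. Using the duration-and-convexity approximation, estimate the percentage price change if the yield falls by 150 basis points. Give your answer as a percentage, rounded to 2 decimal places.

Duration effect: -D_mod·Δy = -6.983 × (-0.015) = +0.104745
Convexity effect: ½·C·(Δy)² = 0.5 × 58.1 × (-0.015)² = +0.00653625
ΔP/P ≈ +0.104745 + 0.00653625 = +0.11128125
= +11.128125%.

+11.13%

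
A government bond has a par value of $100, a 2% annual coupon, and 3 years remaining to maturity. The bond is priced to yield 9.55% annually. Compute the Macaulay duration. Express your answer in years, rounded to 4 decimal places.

2.9344 years

Periodic yield y = 0.0955. Discount each cash flow and weight by its year:
  t   CF        PV=CF/(1+0.0955)^t    t·PV
  1         2.00         1.8257         1.8257
  2         2.00         1.6665         3.3330
  3       102.00        77.5824       232.7471
  Σ                     81.0745       237.9058
Price P = Σ PV = 81.0745.
Macaulay duration = Σ(t·PV) / P = 237.9058 / 81.0745 = 2.93441 years.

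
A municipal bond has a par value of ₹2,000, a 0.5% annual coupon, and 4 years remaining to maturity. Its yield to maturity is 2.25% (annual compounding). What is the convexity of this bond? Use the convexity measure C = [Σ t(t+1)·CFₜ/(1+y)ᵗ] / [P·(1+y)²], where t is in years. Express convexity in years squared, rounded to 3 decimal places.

With y = 0.0225:
  t   CF        PV=CF/(1+0.0225)^t    t·PV        t(t+1)·PV
  1        10.00         9.7800         9.7800          19.5599
  2        10.00         9.5647        19.1295          57.3885
  3        10.00         9.3543        28.0628         112.2513
  4     2,010.00     1,838.8351     7,355.3405      36,776.7025
  Σ                  1,867.5341     7,412.3128      36,965.9021
P = 1,867.5341.
Convexity = Σ t(t+1)·PV / [P·(1+y)²] = 36,965.9021 / (1,867.5341 × 1.045506) = 18.93242.

18.932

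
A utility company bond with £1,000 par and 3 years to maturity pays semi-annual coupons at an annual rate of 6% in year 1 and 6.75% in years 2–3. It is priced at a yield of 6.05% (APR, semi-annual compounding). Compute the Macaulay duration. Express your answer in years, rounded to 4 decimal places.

Periodic yield y = 0.03025. Discount each cash flow and weight by its period:
  t   CF        PV=CF/(1+0.03025)^t    t·PV
  1        30.00        29.1191        29.1191
  2        30.00        28.2642        56.5283
  3        33.75        30.8636        92.5907
  4        33.75        29.9573       119.8294
  5        33.75        29.0777       145.3887
  6     1,033.75       864.4896     5,186.9377
  Σ                  1,011.7716     5,630.3939
Price P = Σ PV = 1,011.7716.
Macaulay duration = Σ(t·PV) / P = 5,630.3939 / 1,011.7716 = 5.56489 half-year periods.
In years: 5.56489 / 2 = 2.78244 years.

2.7824 years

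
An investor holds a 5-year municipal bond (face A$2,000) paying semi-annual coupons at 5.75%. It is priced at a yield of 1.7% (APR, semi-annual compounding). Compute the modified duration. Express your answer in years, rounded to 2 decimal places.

4.44 years

Periodic yield y = 0.0085. First find Macaulay duration:
  t   CF        PV=CF/(1+0.0085)^t    t·PV
  1        57.50        57.0154        57.0154
  2        57.50        56.5348       113.0696
  3        57.50        56.0583       168.1750
  4        57.50        55.5858       222.3434
  5        57.50        55.1174       275.5868
  6        57.50        54.6528       327.9168
  7        57.50        54.1922       379.3452
  8        57.50        53.7354       429.8833
  9        57.50        53.2825       479.5426
  10    2,057.50     1,890.5180    18,905.1801
  Σ                  2,386.6926    21,358.0582
P = 2,386.6926; Macaulay duration = 21,358.0582 / 2,386.6926 = 8.94881 half-year periods = 4.47440 years.
Modified duration = D_Mac / (1 + y) = 4.47440 / 1.0085 = 4.43669 years.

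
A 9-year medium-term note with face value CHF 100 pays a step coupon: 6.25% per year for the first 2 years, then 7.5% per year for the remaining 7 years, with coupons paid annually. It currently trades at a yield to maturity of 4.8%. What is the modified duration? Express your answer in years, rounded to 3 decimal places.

Periodic yield y = 0.048. First find Macaulay duration:
  t   CF        PV=CF/(1+0.048)^t    t·PV
  1         6.25         5.9637         5.9637
  2         6.25         5.6906        11.3812
  3         7.50         6.5159        19.5478
  4         7.50         6.2175        24.8700
  5         7.50         5.9327        29.6637
  6         7.50         5.6610        33.9660
  7         7.50         5.4017        37.8121
  8         7.50         5.1543        41.2345
  9       107.50        70.4948       634.4530
  Σ                    117.0323       838.8920
P = 117.0323; Macaulay duration = 838.8920 / 117.0323 = 7.16804 years.
Modified duration = D_Mac / (1 + y) = 7.16804 / 1.048 = 6.83973 years.

6.840 years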